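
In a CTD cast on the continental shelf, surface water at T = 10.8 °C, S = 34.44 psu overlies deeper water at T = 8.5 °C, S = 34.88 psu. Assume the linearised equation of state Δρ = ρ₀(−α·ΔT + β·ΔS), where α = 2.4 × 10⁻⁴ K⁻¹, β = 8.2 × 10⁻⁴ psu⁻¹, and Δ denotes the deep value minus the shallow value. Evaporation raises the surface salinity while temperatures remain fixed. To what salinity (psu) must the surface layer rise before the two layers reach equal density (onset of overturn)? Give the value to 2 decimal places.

35.55 psu

Neutral buoyancy requires −α(T_deep − T_surf) + β(S_deep − S_surf′) = 0.
S_surf′ = S_deep − (α/β)·ΔT = 34.88 − (2.4 × 10⁻⁴/8.2 × 10⁻⁴)·(-2.3) = 35.5532 psu.
Increase required: 35.5532 − 34.44 = 1.1132 psu.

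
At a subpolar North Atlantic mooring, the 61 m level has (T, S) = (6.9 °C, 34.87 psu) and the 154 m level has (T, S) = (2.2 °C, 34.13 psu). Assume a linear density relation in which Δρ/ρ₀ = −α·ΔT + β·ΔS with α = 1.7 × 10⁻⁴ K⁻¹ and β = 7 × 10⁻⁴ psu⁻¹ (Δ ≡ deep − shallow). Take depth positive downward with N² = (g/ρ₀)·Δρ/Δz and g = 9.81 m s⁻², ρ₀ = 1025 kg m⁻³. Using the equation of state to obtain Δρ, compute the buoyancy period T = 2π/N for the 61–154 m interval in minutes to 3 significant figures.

19.2 min

ΔT = -4.7 K, ΔS = -0.74 psu (deep − shallow).
Δρ/ρ₀ = −αΔT + βΔS = 7.99 × 10⁻⁴ − 5.18 × 10⁻⁴ = 2.81 × 10⁻⁴, so Δρ ≈ 0.2880 kg m⁻³.
N² = (g/ρ₀)·Δρ/Δz = g·(Δρ/ρ₀)/Δz = 9.81 × 2.81 × 10⁻⁴ / 93 = 2.9641 × 10⁻⁵ s⁻².
N = √(2.9641 × 10⁻⁵) = 5.4444 × 10⁻³ rad s⁻¹ → T = 2π/N = 1.1541 × 10³ s = 19.235 min ≈ 19.2 min.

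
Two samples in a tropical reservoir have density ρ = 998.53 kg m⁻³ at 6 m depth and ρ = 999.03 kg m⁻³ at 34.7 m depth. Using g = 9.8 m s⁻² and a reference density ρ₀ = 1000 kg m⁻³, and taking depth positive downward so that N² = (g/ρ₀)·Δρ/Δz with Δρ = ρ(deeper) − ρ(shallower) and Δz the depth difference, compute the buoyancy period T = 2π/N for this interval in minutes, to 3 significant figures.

Δρ = 999.03 − 998.53 = 0.50 kg m⁻³ over Δz = 34.7 − 6 = 28.7 m.
N² = (9.8/1000) × (0.50/28.7) = 1.7073 × 10⁻⁴ s⁻².
N = √(1.7073 × 10⁻⁴) = 0.013066 rad s⁻¹, so T = 2π/N = 480.88 s = 8.0147 min ≈ 8.01 min.

8.01 min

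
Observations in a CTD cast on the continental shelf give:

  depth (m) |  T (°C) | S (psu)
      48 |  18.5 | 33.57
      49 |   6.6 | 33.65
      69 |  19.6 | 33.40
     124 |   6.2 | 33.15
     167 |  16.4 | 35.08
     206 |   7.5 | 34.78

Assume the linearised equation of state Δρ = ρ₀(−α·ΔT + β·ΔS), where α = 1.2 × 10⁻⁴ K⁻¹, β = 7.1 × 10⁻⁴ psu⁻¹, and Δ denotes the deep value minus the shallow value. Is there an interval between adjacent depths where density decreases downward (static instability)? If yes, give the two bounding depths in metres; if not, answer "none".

Evaluate Δρ/ρ₀ = −αΔT + βΔS across each adjacent pair:
  48–49 m: −αΔT+βΔS = −(1.2 × 10⁻⁴)(-11.9)+(7.1 × 10⁻⁴)(+0.08) = 1.5 × 10⁻³ → stable
  49–69 m: −αΔT+βΔS = −(1.2 × 10⁻⁴)(+13.0)+(7.1 × 10⁻⁴)(-0.25) = -1.7 × 10⁻³ → UNSTABLE
  69–124 m: −αΔT+βΔS = −(1.2 × 10⁻⁴)(-13.4)+(7.1 × 10⁻⁴)(-0.25) = 1.4 × 10⁻³ → stable
  124–167 m: −αΔT+βΔS = −(1.2 × 10⁻⁴)(+10.2)+(7.1 × 10⁻⁴)(+1.93) = 1.5 × 10⁻⁴ → stable
  167–206 m: −αΔT+βΔS = −(1.2 × 10⁻⁴)(-8.9)+(7.1 × 10⁻⁴)(-0.30) = 8.6 × 10⁻⁴ → stable
The 49–69 m interval has Δρ < 0: lighter water underlies denser water.

49–69 m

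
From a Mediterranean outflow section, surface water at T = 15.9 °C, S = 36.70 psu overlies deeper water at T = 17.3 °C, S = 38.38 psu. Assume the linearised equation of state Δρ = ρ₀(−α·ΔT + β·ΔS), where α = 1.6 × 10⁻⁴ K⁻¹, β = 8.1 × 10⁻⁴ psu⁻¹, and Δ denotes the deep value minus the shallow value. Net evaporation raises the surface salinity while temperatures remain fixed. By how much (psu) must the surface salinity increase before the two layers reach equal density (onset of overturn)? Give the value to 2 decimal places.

1.40 psu

Neutral buoyancy requires −α(T_deep − T_surf) + β(S_deep − S_surf′) = 0.
S_surf′ = S_deep − (α/β)·ΔT = 38.38 − (1.6 × 10⁻⁴/8.1 × 10⁻⁴)·(+1.4) = 38.1035 psu.
Increase required: 38.1035 − 36.70 = 1.4035 psu.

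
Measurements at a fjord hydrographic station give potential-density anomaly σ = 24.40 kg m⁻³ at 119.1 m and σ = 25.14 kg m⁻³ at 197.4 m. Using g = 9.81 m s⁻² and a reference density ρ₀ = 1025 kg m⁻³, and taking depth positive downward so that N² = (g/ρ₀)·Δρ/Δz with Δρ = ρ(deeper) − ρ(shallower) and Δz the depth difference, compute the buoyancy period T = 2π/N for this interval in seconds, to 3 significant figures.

Δρ = 1025.14 − 1024.40 = 0.74 kg m⁻³ over Δz = 197.4 − 119.1 = 78.3 m.
N² = (9.81/1025) × (0.74/78.3) = 9.0451 × 10⁻⁵ s⁻².
N = √(9.0451 × 10⁻⁵) = 9.5106 × 10⁻³ rad s⁻¹, so T = 2π/N = 660.65 s ≈ 661 s.

661 s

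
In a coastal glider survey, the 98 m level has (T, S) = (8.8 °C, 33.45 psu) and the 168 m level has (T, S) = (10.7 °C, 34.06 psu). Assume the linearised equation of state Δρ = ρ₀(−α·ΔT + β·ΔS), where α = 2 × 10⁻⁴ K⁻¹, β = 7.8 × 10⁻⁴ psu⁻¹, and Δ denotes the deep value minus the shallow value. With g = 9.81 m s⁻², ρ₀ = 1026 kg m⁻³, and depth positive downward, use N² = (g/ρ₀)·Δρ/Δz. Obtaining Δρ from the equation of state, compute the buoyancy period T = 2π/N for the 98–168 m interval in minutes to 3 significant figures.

28.6 min

ΔT = +1.9 K, ΔS = +0.61 psu (deep − shallow).
Δρ/ρ₀ = −αΔT + βΔS = -3.80 × 10⁻⁴ + 4.758 × 10⁻⁴ = 9.58 × 10⁻⁵, so Δρ ≈ 0.09829 kg m⁻³.
N² = (g/ρ₀)·Δρ/Δz = g·(Δρ/ρ₀)/Δz = 9.81 × 9.58 × 10⁻⁵ / 70 = 1.3426 × 10⁻⁵ s⁻².
N = √(1.3426 × 10⁻⁵) = 3.6642 × 10⁻³ rad s⁻¹ → T = 2π/N = 1.7147 × 10³ s = 28.578 min ≈ 28.6 min.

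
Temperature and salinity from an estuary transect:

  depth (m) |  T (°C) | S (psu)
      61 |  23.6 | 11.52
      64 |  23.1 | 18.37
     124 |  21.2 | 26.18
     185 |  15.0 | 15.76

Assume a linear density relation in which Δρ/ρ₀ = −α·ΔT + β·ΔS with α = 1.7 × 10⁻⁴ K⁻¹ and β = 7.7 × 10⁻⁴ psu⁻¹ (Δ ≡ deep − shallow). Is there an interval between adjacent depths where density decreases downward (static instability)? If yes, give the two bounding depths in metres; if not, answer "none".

124–185 m

Evaluate Δρ/ρ₀ = −αΔT + βΔS across each adjacent pair:
  61–64 m: −αΔT+βΔS = −(1.7 × 10⁻⁴)(-0.5)+(7.7 × 10⁻⁴)(+6.85) = 5.4 × 10⁻³ → stable
  64–124 m: −αΔT+βΔS = −(1.7 × 10⁻⁴)(-1.9)+(7.7 × 10⁻⁴)(+7.81) = 6.3 × 10⁻³ → stable
  124–185 m: −αΔT+βΔS = −(1.7 × 10⁻⁴)(-6.2)+(7.7 × 10⁻⁴)(-10.42) = -7.0 × 10⁻³ → UNSTABLE
The 124–185 m interval has Δρ < 0: lighter water underlies denser water.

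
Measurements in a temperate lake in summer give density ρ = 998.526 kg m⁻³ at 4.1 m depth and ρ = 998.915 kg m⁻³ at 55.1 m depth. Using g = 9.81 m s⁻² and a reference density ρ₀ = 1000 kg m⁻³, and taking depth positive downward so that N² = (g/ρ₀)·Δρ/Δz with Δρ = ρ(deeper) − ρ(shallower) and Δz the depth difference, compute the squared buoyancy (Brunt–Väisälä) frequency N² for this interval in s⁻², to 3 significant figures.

7.48 × 10⁻⁵ s⁻²

Δρ = 998.915 − 998.526 = 0.389 kg m⁻³ over Δz = 55.1 − 4.1 = 51 m.
N² = (9.81/1000) × (0.389/51) = 7.4825 × 10⁻⁵ s⁻² ≈ 7.48 × 10⁻⁵ s⁻².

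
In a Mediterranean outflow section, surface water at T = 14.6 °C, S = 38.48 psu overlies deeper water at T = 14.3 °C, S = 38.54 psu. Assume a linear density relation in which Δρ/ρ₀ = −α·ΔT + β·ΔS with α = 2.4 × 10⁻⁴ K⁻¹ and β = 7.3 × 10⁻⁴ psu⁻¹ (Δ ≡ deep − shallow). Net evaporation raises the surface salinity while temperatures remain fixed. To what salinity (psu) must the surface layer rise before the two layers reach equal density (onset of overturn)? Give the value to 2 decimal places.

38.64 psu

Neutral buoyancy requires −α(T_deep − T_surf) + β(S_deep − S_surf′) = 0.
S_surf′ = S_deep − (α/β)·ΔT = 38.54 − (2.4 × 10⁻⁴/7.3 × 10⁻⁴)·(-0.3) = 38.6386 psu.
Increase required: 38.6386 − 38.48 = 0.1586 psu.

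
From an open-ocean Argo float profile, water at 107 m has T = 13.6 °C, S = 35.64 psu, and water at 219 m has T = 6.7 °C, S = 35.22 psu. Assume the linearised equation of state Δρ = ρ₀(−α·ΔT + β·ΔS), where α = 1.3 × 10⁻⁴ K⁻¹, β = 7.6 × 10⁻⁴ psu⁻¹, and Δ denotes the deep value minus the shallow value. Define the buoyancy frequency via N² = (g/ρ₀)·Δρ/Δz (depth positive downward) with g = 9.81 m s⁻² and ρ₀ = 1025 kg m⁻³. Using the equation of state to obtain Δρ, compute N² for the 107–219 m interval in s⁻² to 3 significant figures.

ΔT = -6.9 K, ΔS = -0.42 psu (deep − shallow).
Δρ/ρ₀ = −αΔT + βΔS = 8.97 × 10⁻⁴ − 3.192 × 10⁻⁴ = 5.778 × 10⁻⁴, so Δρ ≈ 0.5922 kg m⁻³.
N² = (g/ρ₀)·Δρ/Δz = g·(Δρ/ρ₀)/Δz = 9.81 × 5.778 × 10⁻⁴ / 112 = 5.0609 × 10⁻⁵ s⁻² ≈ 5.06 × 10⁻⁵ s⁻².

5.06 × 10⁻⁵ s⁻²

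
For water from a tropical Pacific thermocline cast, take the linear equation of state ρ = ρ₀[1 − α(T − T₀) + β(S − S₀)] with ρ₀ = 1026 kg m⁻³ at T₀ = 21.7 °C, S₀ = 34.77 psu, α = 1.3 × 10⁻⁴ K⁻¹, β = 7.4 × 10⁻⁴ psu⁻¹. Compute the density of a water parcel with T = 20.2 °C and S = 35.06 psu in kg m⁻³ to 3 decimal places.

T − T₀ = -1.5 K, S − S₀ = +0.29 psu.
Bracket = 1 − α·(-1.5) + β·(+0.29) = 1 + (4.096 × 10⁻⁴) = 1.0004096.
ρ = 1026 × 1.0004096 = 1026.420 kg m⁻³.

1026.420 kg m⁻³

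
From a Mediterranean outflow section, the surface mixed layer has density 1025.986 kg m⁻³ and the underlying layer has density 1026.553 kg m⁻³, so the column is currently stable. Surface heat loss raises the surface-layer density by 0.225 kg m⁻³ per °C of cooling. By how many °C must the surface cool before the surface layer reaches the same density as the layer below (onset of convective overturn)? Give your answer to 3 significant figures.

2.52 °C

Density deficit of the surface layer: 1026.553 − 1025.986 = 0.567 kg m⁻³.
Required change = 0.567 / 0.225 = 2.52 °C.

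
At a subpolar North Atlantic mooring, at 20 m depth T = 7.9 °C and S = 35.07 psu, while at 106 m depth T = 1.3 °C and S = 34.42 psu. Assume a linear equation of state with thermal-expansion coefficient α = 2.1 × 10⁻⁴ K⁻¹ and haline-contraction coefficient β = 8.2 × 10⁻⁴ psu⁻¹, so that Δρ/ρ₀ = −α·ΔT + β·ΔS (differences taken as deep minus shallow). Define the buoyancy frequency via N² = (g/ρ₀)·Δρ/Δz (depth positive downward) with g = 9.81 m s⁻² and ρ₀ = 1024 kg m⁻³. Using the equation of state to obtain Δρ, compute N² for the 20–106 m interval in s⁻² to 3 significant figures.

9.73 × 10⁻⁵ s⁻²

ΔT = -6.6 K, ΔS = -0.65 psu (deep − shallow).
Δρ/ρ₀ = −αΔT + βΔS = 1.386 × 10⁻³ − 5.33 × 10⁻⁴ = 8.53 × 10⁻⁴, so Δρ ≈ 0.8735 kg m⁻³.
N² = (g/ρ₀)·Δρ/Δz = g·(Δρ/ρ₀)/Δz = 9.81 × 8.53 × 10⁻⁴ / 86 = 9.7302 × 10⁻⁵ s⁻² ≈ 9.73 × 10⁻⁵ s⁻².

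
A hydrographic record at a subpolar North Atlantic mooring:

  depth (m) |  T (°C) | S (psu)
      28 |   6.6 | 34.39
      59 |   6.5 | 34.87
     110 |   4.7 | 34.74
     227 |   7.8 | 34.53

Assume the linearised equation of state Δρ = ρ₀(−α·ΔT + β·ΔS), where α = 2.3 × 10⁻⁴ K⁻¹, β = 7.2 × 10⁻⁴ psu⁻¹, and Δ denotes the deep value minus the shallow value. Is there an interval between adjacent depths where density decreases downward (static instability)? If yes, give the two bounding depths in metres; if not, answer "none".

110–227 m

Evaluate Δρ/ρ₀ = −αΔT + βΔS across each adjacent pair:
  28–59 m: −αΔT+βΔS = −(2.3 × 10⁻⁴)(-0.1)+(7.2 × 10⁻⁴)(+0.48) = 3.7 × 10⁻⁴ → stable
  59–110 m: −αΔT+βΔS = −(2.3 × 10⁻⁴)(-1.8)+(7.2 × 10⁻⁴)(-0.13) = 3.2 × 10⁻⁴ → stable
  110–227 m: −αΔT+βΔS = −(2.3 × 10⁻⁴)(+3.1)+(7.2 × 10⁻⁴)(-0.21) = -8.6 × 10⁻⁴ → UNSTABLE
The 110–227 m interval has Δρ < 0: lighter water underlies denser water.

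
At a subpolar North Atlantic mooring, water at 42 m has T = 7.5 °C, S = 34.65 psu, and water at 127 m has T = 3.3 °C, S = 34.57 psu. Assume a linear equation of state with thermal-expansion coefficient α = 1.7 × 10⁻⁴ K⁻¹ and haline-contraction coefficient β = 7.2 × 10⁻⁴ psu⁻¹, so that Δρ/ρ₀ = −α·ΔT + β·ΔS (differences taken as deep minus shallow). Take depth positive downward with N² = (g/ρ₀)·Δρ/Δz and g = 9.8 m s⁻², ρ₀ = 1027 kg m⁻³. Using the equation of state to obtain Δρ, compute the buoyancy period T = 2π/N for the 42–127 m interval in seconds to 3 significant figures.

722 s

ΔT = -4.2 K, ΔS = -0.08 psu (deep − shallow).
Δρ/ρ₀ = −αΔT + βΔS = 7.14 × 10⁻⁴ − 5.76 × 10⁻⁵ = 6.564 × 10⁻⁴, so Δρ ≈ 0.6741 kg m⁻³.
N² = (g/ρ₀)·Δρ/Δz = g·(Δρ/ρ₀)/Δz = 9.8 × 6.564 × 10⁻⁴ / 85 = 7.5679 × 10⁻⁵ s⁻².
N = √(7.5679 × 10⁻⁵) = 8.6994 × 10⁻³ rad s⁻¹ → T = 2π/N = 722.26 s ≈ 722 s.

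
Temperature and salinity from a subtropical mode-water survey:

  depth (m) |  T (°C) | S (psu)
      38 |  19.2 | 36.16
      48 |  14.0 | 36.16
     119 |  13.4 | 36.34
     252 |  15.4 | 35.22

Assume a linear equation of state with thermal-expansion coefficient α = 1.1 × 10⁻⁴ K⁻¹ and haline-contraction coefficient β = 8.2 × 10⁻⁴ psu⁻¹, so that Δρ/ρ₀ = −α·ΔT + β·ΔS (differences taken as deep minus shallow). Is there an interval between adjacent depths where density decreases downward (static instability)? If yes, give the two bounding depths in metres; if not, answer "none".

Evaluate Δρ/ρ₀ = −αΔT + βΔS across each adjacent pair:
  38–48 m: −αΔT+βΔS = −(1.1 × 10⁻⁴)(-5.2)+(8.2 × 10⁻⁴)(+0.00) = 5.7 × 10⁻⁴ → stable
  48–119 m: −αΔT+βΔS = −(1.1 × 10⁻⁴)(-0.6)+(8.2 × 10⁻⁴)(+0.18) = 2.1 × 10⁻⁴ → stable
  119–252 m: −αΔT+βΔS = −(1.1 × 10⁻⁴)(+2.0)+(8.2 × 10⁻⁴)(-1.12) = -1.1 × 10⁻³ → UNSTABLE
The 119–252 m interval has Δρ < 0: lighter water underlies denser water.

119–252 m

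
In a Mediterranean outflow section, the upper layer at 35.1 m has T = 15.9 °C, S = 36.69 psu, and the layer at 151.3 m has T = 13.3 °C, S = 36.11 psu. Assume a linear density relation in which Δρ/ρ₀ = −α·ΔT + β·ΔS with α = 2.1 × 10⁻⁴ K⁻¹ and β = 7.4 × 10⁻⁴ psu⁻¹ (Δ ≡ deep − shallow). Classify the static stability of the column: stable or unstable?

stable

ΔT = 13.3 − 15.9 = -2.6 K and ΔS = 36.11 − 36.69 = -0.58 psu (deep − shallow).
−αΔT = 5.46 × 10⁻⁴; βΔS = -4.292 × 10⁻⁴; sum Δρ/ρ₀ = 1.168 × 10⁻⁴.
Δρ/ρ₀ > 0, so Δρ > 0: deeper water is denser → statically stable.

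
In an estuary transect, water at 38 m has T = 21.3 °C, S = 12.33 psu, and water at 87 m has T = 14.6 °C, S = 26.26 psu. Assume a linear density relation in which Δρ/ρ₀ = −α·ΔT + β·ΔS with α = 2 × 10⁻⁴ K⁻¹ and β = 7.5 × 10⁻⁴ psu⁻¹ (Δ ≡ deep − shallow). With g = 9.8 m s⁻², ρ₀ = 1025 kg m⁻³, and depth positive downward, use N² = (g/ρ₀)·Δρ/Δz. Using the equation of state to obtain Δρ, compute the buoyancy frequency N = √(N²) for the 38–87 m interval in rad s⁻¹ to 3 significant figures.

0.0486 rad s⁻¹

ΔT = -6.7 K, ΔS = +13.93 psu (deep − shallow).
Δρ/ρ₀ = −αΔT + βΔS = 1.34 × 10⁻³ + 0.0104475 = 0.0117875, so Δρ ≈ 12.08 kg m⁻³.
N² = (g/ρ₀)·Δρ/Δz = g·(Δρ/ρ₀)/Δz = 9.8 × 0.0117875 / 49 = 2.3575 × 10⁻³ s⁻².
N = √(2.3575 × 10⁻³) = 0.048554 rad s⁻¹ ≈ 0.0486 rad s⁻¹.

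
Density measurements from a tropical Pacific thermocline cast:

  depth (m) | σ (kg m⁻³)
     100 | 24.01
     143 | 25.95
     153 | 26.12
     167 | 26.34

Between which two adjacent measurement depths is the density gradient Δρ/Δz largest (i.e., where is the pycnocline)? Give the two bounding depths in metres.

Compute the density gradient over each adjacent pair:
  100–143 m: Δρ/Δz = 1.94/43 = 0.045 kg m⁻⁴
  143–153 m: Δρ/Δz = 0.17/10 = 0.017 kg m⁻⁴
  153–167 m: Δρ/Δz = 0.22/14 = 0.016 kg m⁻⁴
The largest gradient is in the 100–143 m interval — the pycnocline.

100–143 m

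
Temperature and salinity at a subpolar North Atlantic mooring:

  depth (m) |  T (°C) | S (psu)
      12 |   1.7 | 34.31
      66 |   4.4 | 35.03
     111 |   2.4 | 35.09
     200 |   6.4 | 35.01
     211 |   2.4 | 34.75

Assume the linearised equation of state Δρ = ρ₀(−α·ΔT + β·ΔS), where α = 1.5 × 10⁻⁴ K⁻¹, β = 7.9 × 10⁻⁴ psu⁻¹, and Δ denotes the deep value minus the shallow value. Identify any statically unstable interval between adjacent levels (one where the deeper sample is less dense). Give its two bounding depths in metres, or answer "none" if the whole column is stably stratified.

Evaluate Δρ/ρ₀ = −αΔT + βΔS across each adjacent pair:
  12–66 m: −αΔT+βΔS = −(1.5 × 10⁻⁴)(+2.7)+(7.9 × 10⁻⁴)(+0.72) = 1.6 × 10⁻⁴ → stable
  66–111 m: −αΔT+βΔS = −(1.5 × 10⁻⁴)(-2.0)+(7.9 × 10⁻⁴)(+0.06) = 3.5 × 10⁻⁴ → stable
  111–200 m: −αΔT+βΔS = −(1.5 × 10⁻⁴)(+4.0)+(7.9 × 10⁻⁴)(-0.08) = -6.6 × 10⁻⁴ → UNSTABLE
  200–211 m: −αΔT+βΔS = −(1.5 × 10⁻⁴)(-4.0)+(7.9 × 10⁻⁴)(-0.26) = 3.9 × 10⁻⁴ → stable
The 111–200 m interval has Δρ < 0: lighter water underlies denser water.

111–200 m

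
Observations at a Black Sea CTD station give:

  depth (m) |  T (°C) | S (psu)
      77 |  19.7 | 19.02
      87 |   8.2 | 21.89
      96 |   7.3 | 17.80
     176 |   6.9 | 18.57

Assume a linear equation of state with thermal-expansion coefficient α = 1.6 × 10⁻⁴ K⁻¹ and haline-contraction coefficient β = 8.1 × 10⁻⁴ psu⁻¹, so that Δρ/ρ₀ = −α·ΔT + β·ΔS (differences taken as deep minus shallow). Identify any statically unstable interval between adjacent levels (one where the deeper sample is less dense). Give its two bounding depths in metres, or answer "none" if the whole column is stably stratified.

Evaluate Δρ/ρ₀ = −αΔT + βΔS across each adjacent pair:
  77–87 m: −αΔT+βΔS = −(1.6 × 10⁻⁴)(-11.5)+(8.1 × 10⁻⁴)(+2.87) = 4.2 × 10⁻³ → stable
  87–96 m: −αΔT+βΔS = −(1.6 × 10⁻⁴)(-0.9)+(8.1 × 10⁻⁴)(-4.09) = -3.2 × 10⁻³ → UNSTABLE
  96–176 m: −αΔT+βΔS = −(1.6 × 10⁻⁴)(-0.4)+(8.1 × 10⁻⁴)(+0.77) = 6.9 × 10⁻⁴ → stable
The 87–96 m interval has Δρ < 0: lighter water underlies denser water.

87–96 m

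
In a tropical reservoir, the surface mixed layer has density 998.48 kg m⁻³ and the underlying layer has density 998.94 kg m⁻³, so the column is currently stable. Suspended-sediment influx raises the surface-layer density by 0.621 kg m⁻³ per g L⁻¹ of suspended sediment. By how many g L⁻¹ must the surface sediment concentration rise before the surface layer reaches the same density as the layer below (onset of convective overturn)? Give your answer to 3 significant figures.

0.741 g L⁻¹

Density deficit of the surface layer: 998.94 − 998.48 = 0.46 kg m⁻³.
Required change = 0.46 / 0.621 = 0.741 g L⁻¹.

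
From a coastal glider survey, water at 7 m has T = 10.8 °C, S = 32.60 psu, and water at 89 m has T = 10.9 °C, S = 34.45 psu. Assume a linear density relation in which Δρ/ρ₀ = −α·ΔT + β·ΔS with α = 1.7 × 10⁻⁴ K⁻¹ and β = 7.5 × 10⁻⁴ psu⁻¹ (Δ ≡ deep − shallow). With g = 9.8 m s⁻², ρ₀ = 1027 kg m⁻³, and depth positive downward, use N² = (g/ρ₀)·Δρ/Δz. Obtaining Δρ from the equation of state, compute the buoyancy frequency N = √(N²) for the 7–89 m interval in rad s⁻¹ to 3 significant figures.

ΔT = +0.1 K, ΔS = +1.85 psu (deep − shallow).
Δρ/ρ₀ = −αΔT + βΔS = -1.70 × 10⁻⁵ + 1.3875 × 10⁻³ = 1.3705 × 10⁻³, so Δρ ≈ 1.408 kg m⁻³.
N² = (g/ρ₀)·Δρ/Δz = g·(Δρ/ρ₀)/Δz = 9.8 × 1.3705 × 10⁻³ / 82 = 1.6379 × 10⁻⁴ s⁻².
N = √(1.6379 × 10⁻⁴) = 0.012798 rad s⁻¹ ≈ 0.0128 rad s⁻¹.

0.0128 rad s⁻¹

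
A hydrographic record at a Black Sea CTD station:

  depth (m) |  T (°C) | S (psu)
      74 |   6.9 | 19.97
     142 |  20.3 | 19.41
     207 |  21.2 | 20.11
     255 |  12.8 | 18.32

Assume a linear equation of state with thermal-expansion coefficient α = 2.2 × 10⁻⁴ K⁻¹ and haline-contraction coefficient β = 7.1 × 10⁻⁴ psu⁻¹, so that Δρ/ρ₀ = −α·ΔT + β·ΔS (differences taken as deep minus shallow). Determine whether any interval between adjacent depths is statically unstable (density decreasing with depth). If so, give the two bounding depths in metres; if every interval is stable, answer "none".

74–142 m

Evaluate Δρ/ρ₀ = −αΔT + βΔS across each adjacent pair:
  74–142 m: −αΔT+βΔS = −(2.2 × 10⁻⁴)(+13.4)+(7.1 × 10⁻⁴)(-0.56) = -3.3 × 10⁻³ → UNSTABLE
  142–207 m: −αΔT+βΔS = −(2.2 × 10⁻⁴)(+0.9)+(7.1 × 10⁻⁴)(+0.70) = 3.0 × 10⁻⁴ → stable
  207–255 m: −αΔT+βΔS = −(2.2 × 10⁻⁴)(-8.4)+(7.1 × 10⁻⁴)(-1.79) = 5.8 × 10⁻⁴ → stable
The 74–142 m interval has Δρ < 0: lighter water underlies denser water.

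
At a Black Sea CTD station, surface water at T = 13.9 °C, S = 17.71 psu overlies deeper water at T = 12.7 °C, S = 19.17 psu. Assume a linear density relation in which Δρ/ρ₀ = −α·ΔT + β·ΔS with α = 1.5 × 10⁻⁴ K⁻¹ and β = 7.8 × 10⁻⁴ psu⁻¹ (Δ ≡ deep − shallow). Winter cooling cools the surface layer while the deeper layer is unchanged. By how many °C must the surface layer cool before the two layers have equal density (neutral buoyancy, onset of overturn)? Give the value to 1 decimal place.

8.8 °C

Neutral buoyancy requires Δρ = 0, i.e. −α(T_deep − T_surf′) + β(S_deep − S_surf) = 0.
T_surf′ = T_deep − (β/α)·ΔS = 12.7 − (7.8 × 10⁻⁴/1.5 × 10⁻⁴)·(+1.46) = 5.108 °C.
Cooling required: 13.9 − (5.108) = 8.792 °C.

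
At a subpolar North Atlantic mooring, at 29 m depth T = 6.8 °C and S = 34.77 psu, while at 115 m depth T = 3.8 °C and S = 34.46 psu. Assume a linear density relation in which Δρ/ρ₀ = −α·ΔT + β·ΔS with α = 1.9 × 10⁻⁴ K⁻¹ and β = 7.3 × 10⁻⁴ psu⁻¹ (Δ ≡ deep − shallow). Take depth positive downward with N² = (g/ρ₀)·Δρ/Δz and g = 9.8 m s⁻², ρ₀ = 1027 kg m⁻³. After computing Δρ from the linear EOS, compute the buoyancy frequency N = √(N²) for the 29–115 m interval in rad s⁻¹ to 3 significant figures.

6.26 × 10⁻³ rad s⁻¹

ΔT = -3.0 K, ΔS = -0.31 psu (deep − shallow).
Δρ/ρ₀ = −αΔT + βΔS = 5.70 × 10⁻⁴ − 2.263 × 10⁻⁴ = 3.437 × 10⁻⁴, so Δρ ≈ 0.3530 kg m⁻³.
N² = (g/ρ₀)·Δρ/Δz = g·(Δρ/ρ₀)/Δz = 9.8 × 3.437 × 10⁻⁴ / 86 = 3.9166 × 10⁻⁵ s⁻².
N = √(3.9166 × 10⁻⁵) = 6.2583 × 10⁻³ rad s⁻¹ ≈ 6.26 × 10⁻³ rad s⁻¹.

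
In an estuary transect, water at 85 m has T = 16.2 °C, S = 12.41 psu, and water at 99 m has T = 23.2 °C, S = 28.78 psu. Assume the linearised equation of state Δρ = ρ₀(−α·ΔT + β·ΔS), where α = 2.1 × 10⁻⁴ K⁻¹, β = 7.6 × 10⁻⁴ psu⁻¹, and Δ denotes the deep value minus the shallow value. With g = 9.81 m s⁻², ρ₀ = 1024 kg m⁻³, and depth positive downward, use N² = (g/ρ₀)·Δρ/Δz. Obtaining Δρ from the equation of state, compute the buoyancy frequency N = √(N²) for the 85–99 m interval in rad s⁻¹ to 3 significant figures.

ΔT = +7.0 K, ΔS = +16.37 psu (deep − shallow).
Δρ/ρ₀ = −αΔT + βΔS = -1.47 × 10⁻³ + 0.0124412 = 0.0109712, so Δρ ≈ 11.23 kg m⁻³.
N² = (g/ρ₀)·Δρ/Δz = g·(Δρ/ρ₀)/Δz = 9.81 × 0.0109712 / 14 = 7.6877 × 10⁻³ s⁻².
N = √(7.6877 × 10⁻³) = 0.087680 rad s⁻¹ ≈ 0.0877 rad s⁻¹.

0.0877 rad s⁻¹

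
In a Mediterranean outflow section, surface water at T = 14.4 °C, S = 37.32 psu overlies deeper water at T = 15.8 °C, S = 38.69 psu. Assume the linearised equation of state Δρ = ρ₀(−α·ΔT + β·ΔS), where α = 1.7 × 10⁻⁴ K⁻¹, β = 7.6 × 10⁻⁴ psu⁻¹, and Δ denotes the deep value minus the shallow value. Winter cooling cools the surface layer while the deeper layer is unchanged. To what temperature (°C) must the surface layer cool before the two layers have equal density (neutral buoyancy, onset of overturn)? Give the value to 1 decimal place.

Neutral buoyancy requires Δρ = 0, i.e. −α(T_deep − T_surf′) + β(S_deep − S_surf) = 0.
T_surf′ = T_deep − (β/α)·ΔS = 15.8 − (7.6 × 10⁻⁴/1.7 × 10⁻⁴)·(+1.37) = 9.675 °C.
Cooling required: 14.4 − (9.675) = 4.725 °C.

9.7 °C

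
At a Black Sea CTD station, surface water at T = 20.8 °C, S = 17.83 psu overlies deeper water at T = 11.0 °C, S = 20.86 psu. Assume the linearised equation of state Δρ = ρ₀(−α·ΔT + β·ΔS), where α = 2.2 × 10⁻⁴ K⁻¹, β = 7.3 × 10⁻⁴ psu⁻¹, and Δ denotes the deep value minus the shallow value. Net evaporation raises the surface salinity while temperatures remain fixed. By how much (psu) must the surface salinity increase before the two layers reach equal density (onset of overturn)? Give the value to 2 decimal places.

5.98 psu

Neutral buoyancy requires −α(T_deep − T_surf) + β(S_deep − S_surf′) = 0.
S_surf′ = S_deep − (α/β)·ΔT = 20.86 − (2.2 × 10⁻⁴/7.3 × 10⁻⁴)·(-9.8) = 23.8134 psu.
Increase required: 23.8134 − 17.83 = 5.9834 psu.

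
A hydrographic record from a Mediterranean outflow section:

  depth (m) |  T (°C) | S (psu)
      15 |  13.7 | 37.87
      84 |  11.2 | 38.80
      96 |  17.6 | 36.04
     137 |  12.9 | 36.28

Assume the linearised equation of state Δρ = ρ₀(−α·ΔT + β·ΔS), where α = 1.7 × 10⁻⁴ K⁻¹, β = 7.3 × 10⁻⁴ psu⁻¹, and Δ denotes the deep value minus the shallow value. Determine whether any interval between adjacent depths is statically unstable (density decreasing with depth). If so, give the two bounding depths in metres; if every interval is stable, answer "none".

84–96 m

Evaluate Δρ/ρ₀ = −αΔT + βΔS across each adjacent pair:
  15–84 m: −αΔT+βΔS = −(1.7 × 10⁻⁴)(-2.5)+(7.3 × 10⁻⁴)(+0.93) = 1.1 × 10⁻³ → stable
  84–96 m: −αΔT+βΔS = −(1.7 × 10⁻⁴)(+6.4)+(7.3 × 10⁻⁴)(-2.76) = -3.1 × 10⁻³ → UNSTABLE
  96–137 m: −αΔT+βΔS = −(1.7 × 10⁻⁴)(-4.7)+(7.3 × 10⁻⁴)(+0.24) = 9.7 × 10⁻⁴ → stable
The 84–96 m interval has Δρ < 0: lighter water underlies denser water.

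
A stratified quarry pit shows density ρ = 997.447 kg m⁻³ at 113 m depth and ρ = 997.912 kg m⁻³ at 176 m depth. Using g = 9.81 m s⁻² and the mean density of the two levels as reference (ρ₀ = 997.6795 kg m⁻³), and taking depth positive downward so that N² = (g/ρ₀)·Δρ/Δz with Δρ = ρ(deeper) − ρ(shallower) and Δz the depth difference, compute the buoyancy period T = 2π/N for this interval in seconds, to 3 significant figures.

Δρ = 997.912 − 997.447 = 0.465 kg m⁻³ over Δz = 176 − 113 = 63 m.
N² = (9.81/997.6795) × (0.465/63) = 7.2576 × 10⁻⁵ s⁻².
N = √(7.2576 × 10⁻⁵) = 8.5192 × 10⁻³ rad s⁻¹, so T = 2π/N = 737.53 s ≈ 738 s.
A positive N² confirms static stability across the interval.

738 s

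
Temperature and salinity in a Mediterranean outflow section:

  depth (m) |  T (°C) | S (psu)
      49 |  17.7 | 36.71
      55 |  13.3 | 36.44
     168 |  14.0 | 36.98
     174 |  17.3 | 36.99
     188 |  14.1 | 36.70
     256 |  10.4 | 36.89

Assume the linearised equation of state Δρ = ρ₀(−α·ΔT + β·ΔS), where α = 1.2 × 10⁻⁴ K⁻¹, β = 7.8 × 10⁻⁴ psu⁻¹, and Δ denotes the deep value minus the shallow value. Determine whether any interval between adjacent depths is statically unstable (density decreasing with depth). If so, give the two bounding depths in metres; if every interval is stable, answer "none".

168–174 m

Evaluate Δρ/ρ₀ = −αΔT + βΔS across each adjacent pair:
  49–55 m: −αΔT+βΔS = −(1.2 × 10⁻⁴)(-4.4)+(7.8 × 10⁻⁴)(-0.27) = 3.2 × 10⁻⁴ → stable
  55–168 m: −αΔT+βΔS = −(1.2 × 10⁻⁴)(+0.7)+(7.8 × 10⁻⁴)(+0.54) = 3.4 × 10⁻⁴ → stable
  168–174 m: −αΔT+βΔS = −(1.2 × 10⁻⁴)(+3.3)+(7.8 × 10⁻⁴)(+0.01) = -3.9 × 10⁻⁴ → UNSTABLE
  174–188 m: −αΔT+βΔS = −(1.2 × 10⁻⁴)(-3.2)+(7.8 × 10⁻⁴)(-0.29) = 1.6 × 10⁻⁴ → stable
  188–256 m: −αΔT+βΔS = −(1.2 × 10⁻⁴)(-3.7)+(7.8 × 10⁻⁴)(+0.19) = 5.9 × 10⁻⁴ → stable
The 168–174 m interval has Δρ < 0: lighter water underlies denser water.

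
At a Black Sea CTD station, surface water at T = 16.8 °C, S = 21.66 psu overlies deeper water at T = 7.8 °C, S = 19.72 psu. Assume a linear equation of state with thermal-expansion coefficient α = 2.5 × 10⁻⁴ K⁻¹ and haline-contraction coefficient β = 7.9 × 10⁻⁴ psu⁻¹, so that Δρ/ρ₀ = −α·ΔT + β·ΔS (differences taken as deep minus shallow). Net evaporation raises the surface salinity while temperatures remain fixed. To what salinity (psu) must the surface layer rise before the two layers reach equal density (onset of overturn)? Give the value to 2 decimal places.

22.57 psu

Neutral buoyancy requires −α(T_deep − T_surf) + β(S_deep − S_surf′) = 0.
S_surf′ = S_deep − (α/β)·ΔT = 19.72 − (2.5 × 10⁻⁴/7.9 × 10⁻⁴)·(-9.0) = 22.5681 psu.
Increase required: 22.5681 − 21.66 = 0.9081 psu.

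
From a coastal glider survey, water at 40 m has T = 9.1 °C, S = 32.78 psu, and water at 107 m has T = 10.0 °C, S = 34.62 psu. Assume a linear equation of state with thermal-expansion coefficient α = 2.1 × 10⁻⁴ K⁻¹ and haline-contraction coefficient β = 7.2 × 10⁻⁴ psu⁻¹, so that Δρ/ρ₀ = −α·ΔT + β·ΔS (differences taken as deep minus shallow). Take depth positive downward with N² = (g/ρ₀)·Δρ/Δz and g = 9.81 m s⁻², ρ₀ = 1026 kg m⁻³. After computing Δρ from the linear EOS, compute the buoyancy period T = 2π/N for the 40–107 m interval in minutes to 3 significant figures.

ΔT = +0.9 K, ΔS = +1.84 psu (deep − shallow).
Δρ/ρ₀ = −αΔT + βΔS = -1.89 × 10⁻⁴ + 1.3248 × 10⁻³ = 1.1358 × 10⁻³, so Δρ ≈ 1.165 kg m⁻³.
N² = (g/ρ₀)·Δρ/Δz = g·(Δρ/ρ₀)/Δz = 9.81 × 1.1358 × 10⁻³ / 67 = 1.6630 × 10⁻⁴ s⁻².
N = √(1.6630 × 10⁻⁴) = 0.012896 rad s⁻¹ → T = 2π/N = 487.22 s = 8.1203 min ≈ 8.12 min.

8.12 min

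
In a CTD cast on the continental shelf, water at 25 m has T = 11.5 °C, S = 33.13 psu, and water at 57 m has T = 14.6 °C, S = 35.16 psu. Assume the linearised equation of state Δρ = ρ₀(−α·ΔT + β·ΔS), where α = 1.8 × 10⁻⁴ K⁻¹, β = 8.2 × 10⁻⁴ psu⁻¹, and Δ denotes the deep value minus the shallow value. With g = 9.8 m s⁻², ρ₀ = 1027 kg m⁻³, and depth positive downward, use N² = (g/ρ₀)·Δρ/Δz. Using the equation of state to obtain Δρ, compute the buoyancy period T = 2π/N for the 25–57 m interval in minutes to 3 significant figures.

ΔT = +3.1 K, ΔS = +2.03 psu (deep − shallow).
Δρ/ρ₀ = −αΔT + βΔS = -5.58 × 10⁻⁴ + 1.6646 × 10⁻³ = 1.1066 × 10⁻³, so Δρ ≈ 1.136 kg m⁻³.
N² = (g/ρ₀)·Δρ/Δz = g·(Δρ/ρ₀)/Δz = 9.8 × 1.1066 × 10⁻³ / 32 = 3.3890 × 10⁻⁴ s⁻².
N = √(3.3890 × 10⁻⁴) = 0.018409 rad s⁻¹ → T = 2π/N = 341.31 s = 5.6885 min ≈ 5.69 min.

5.69 min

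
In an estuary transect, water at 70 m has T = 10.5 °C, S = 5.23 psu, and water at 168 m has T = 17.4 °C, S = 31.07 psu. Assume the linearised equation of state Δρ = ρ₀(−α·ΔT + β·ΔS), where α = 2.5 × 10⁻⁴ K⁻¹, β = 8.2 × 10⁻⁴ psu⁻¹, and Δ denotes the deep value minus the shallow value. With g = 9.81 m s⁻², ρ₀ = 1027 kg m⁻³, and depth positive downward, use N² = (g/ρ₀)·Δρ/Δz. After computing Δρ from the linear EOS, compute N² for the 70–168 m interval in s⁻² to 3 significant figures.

ΔT = +6.9 K, ΔS = +25.84 psu (deep − shallow).
Δρ/ρ₀ = −αΔT + βΔS = -1.725 × 10⁻³ + 0.0211888 = 0.0194638, so Δρ ≈ 19.99 kg m⁻³.
N² = (g/ρ₀)·Δρ/Δz = g·(Δρ/ρ₀)/Δz = 9.81 × 0.0194638 / 98 = 1.9484 × 10⁻³ s⁻² ≈ 1.95 × 10⁻³ s⁻².

1.95 × 10⁻³ s⁻²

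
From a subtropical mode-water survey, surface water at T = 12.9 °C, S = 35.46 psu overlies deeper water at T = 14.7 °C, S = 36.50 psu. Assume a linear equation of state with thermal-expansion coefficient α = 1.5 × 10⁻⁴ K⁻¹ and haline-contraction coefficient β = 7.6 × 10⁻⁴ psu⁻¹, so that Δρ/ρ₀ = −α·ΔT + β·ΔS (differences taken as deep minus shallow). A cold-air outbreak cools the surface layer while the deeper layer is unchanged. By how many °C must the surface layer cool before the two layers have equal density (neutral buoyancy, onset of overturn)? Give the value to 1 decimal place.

Neutral buoyancy requires Δρ = 0, i.e. −α(T_deep − T_surf′) + β(S_deep − S_surf) = 0.
T_surf′ = T_deep − (β/α)·ΔS = 14.7 − (7.6 × 10⁻⁴/1.5 × 10⁻⁴)·(+1.04) = 9.431 °C.
Cooling required: 12.9 − (9.431) = 3.469 °C.

3.5 °C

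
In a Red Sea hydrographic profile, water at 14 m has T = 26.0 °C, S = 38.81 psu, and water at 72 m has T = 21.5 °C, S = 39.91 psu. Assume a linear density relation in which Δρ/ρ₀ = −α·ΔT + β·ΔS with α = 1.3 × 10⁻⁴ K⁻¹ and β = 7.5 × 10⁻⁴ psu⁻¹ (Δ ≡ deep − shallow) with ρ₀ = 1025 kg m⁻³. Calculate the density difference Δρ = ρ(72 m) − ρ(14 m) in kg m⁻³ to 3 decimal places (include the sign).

ΔT = -4.5 K, ΔS = +1.10 psu (deep − shallow).
Δρ/ρ₀ = −(1.3 × 10⁻⁴)(-4.5) + (7.5 × 10⁻⁴)(+1.10) = 1.41 × 10⁻³.
Δρ = 1025 × (1.41 × 10⁻³) = +1.445 kg m⁻³.
Positive Δρ: denser below, stable.

+1.445 kg m⁻³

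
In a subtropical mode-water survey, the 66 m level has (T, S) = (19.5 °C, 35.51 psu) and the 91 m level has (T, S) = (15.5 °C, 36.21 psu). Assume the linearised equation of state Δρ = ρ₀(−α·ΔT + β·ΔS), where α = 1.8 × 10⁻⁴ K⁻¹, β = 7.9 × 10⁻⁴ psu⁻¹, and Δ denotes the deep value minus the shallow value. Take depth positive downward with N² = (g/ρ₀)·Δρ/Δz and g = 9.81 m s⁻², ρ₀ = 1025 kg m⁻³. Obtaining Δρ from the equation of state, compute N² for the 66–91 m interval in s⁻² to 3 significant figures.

5.00 × 10⁻⁴ s⁻²

ΔT = -4.0 K, ΔS = +0.70 psu (deep − shallow).
Δρ/ρ₀ = −αΔT + βΔS = 7.20 × 10⁻⁴ + 5.53 × 10⁻⁴ = 1.273 × 10⁻³, so Δρ ≈ 1.305 kg m⁻³.
N² = (g/ρ₀)·Δρ/Δz = g·(Δρ/ρ₀)/Δz = 9.81 × 1.273 × 10⁻³ / 25 = 4.9953 × 10⁻⁴ s⁻² ≈ 5.00 × 10⁻⁴ s⁻².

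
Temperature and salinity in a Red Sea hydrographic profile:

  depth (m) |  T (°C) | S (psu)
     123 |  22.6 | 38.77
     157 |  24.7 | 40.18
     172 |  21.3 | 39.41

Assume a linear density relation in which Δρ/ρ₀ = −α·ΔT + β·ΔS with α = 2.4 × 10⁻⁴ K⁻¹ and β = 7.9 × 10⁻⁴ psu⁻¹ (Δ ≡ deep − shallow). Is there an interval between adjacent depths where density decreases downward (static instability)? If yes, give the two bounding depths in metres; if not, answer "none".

none

Evaluate Δρ/ρ₀ = −αΔT + βΔS across each adjacent pair:
  123–157 m: −αΔT+βΔS = −(2.4 × 10⁻⁴)(+2.1)+(7.9 × 10⁻⁴)(+1.41) = 6.1 × 10⁻⁴ → stable
  157–172 m: −αΔT+βΔS = −(2.4 × 10⁻⁴)(-3.4)+(7.9 × 10⁻⁴)(-0.77) = 2.1 × 10⁻⁴ → stable
Every interval has Δρ > 0: the column is stably stratified throughout.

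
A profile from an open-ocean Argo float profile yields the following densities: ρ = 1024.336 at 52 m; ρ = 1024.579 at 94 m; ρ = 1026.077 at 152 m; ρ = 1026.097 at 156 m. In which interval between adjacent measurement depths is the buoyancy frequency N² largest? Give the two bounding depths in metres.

94–152 m

Compute the density gradient over each adjacent pair:
  52–94 m: Δρ/Δz = 0.243/42 = 5.8 × 10⁻³ kg m⁻⁴
  94–152 m: Δρ/Δz = 1.498/58 = 0.026 kg m⁻⁴
  152–156 m: Δρ/Δz = 0.020/4 = 5.0 × 10⁻³ kg m⁻⁴
The largest gradient is in the 94–152 m interval — the pycnocline.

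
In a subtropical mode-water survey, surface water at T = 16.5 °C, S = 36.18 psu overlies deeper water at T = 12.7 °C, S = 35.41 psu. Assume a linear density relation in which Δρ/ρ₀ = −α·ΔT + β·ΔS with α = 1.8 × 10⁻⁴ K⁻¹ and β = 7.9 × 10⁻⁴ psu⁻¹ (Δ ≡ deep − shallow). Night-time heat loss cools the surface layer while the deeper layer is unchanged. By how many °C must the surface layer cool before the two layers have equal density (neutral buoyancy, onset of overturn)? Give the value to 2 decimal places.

Neutral buoyancy requires Δρ = 0, i.e. −α(T_deep − T_surf′) + β(S_deep − S_surf) = 0.
T_surf′ = T_deep − (β/α)·ΔS = 12.7 − (7.9 × 10⁻⁴/1.8 × 10⁻⁴)·(-0.77) = 16.0794 °C.
Cooling required: 16.5 − (16.0794) = 0.4206 °C.

0.42 °C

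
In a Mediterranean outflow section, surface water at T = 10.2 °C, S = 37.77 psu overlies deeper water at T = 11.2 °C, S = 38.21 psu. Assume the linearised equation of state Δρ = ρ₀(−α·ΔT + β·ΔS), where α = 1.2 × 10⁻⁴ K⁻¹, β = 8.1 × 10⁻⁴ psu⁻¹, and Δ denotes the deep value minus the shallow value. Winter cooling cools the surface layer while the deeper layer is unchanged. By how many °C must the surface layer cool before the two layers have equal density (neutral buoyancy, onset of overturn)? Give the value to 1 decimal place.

2.0 °C

Neutral buoyancy requires Δρ = 0, i.e. −α(T_deep − T_surf′) + β(S_deep − S_surf) = 0.
T_surf′ = T_deep − (β/α)·ΔS = 11.2 − (8.1 × 10⁻⁴/1.2 × 10⁻⁴)·(+0.44) = 8.230 °C.
Cooling required: 10.2 − (8.230) = 1.970 °C.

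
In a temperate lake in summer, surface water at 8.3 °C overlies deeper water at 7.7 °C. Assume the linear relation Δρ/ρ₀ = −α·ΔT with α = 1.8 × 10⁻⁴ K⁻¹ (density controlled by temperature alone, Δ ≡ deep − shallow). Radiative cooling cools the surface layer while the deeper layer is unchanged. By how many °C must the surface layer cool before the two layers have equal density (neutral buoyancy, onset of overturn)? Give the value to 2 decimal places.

0.60 °C

With temperature the only control, equal density requires T_surf′ = T_deep.
T_surf′ = 7.7 °C.
Cooling required: 8.3 − 7.7 = 0.60 °C.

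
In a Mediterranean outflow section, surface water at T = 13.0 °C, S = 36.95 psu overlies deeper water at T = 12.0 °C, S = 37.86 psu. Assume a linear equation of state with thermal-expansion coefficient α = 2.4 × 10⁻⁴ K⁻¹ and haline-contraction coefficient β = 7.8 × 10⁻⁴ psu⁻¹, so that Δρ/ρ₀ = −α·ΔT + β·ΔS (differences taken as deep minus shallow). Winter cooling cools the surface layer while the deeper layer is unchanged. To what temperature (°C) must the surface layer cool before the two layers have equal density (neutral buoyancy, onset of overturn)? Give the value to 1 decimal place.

9.0 °C

Neutral buoyancy requires Δρ = 0, i.e. −α(T_deep − T_surf′) + β(S_deep − S_surf) = 0.
T_surf′ = T_deep − (β/α)·ΔS = 12.0 − (7.8 × 10⁻⁴/2.4 × 10⁻⁴)·(+0.91) = 9.043 °C.
Cooling required: 13.0 − (9.043) = 3.957 °C.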